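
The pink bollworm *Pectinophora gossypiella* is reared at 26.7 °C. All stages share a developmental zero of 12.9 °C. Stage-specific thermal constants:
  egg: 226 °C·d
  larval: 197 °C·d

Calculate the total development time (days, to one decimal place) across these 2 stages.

Daily accumulation at 26.7 °C = 26.7 − 12.9 = 13.8 DD/day.
Total K = 226 + 197 = 423 DD.
Total duration = 423 / 13.8 = 30.652 ≈ 30.7 days.

30.7 days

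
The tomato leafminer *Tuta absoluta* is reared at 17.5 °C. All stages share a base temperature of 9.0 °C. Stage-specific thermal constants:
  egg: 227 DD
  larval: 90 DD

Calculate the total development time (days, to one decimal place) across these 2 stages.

Daily accumulation at 17.5 °C = 17.5 − 9.0 = 8.5 DD/day.
Total K = 227 + 90 = 317 DD.
Total duration = 317 / 8.5 = 37.294 ≈ 37.3 days.

37.3 days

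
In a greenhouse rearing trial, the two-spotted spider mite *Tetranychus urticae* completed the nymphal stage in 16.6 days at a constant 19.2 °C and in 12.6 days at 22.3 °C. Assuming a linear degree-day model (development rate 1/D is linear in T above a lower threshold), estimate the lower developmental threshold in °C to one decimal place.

Linear rate model ⇒ the product D·(T − T_b) is constant across temperatures.
16.6·(19.2 − T_b) = 12.6·(22.3 − T_b)
T_b = (16.6·19.2 − 12.6·22.3) / (16.6 − 12.6) = 37.74 / 4.0 = 9.435 °C ≈ 9.4 °C.

9.4 °C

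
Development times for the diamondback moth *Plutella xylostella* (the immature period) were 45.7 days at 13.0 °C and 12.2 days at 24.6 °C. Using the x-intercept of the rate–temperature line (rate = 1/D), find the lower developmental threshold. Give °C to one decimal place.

8.8 °C

Equal thermal constants: D₁(T₁ − T_b) = D₂(T₂ − T_b).
45.7·(13.0 − T_b) = 12.2·(24.6 − T_b)
T_b = (45.7·13.0 − 12.2·24.6) / (45.7 − 12.2) = 293.98 / 33.5 = 8.776 °C ≈ 8.8 °C.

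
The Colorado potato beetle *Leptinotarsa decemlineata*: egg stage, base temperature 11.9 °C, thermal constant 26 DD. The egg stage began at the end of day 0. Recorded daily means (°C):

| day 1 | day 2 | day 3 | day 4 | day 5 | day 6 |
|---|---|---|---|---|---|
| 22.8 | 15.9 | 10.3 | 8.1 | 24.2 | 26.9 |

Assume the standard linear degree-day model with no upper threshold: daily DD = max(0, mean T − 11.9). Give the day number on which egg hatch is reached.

day 5

Daily DD above 11.9 °C: 10.9, 4.0, 0.0, 0.0, 12.3, 15.0.
Cumulative: 10.9, 14.9, 14.9, 14.9, 27.2, 42.2.
The total first reaches 26 DD on day 5.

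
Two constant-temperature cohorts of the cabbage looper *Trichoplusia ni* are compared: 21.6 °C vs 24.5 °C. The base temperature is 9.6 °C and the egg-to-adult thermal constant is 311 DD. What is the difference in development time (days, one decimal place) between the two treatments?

At 21.6 °C: 311 / (21.6 − 9.6) = 311 / 12.0 = 25.917 d.
At 24.5 °C: 311 / (24.5 − 9.6) = 311 / 14.9 = 20.872 d.
Difference = |25.917 − 20.872| = 5.044 ≈ 5.0 days.

5.0 days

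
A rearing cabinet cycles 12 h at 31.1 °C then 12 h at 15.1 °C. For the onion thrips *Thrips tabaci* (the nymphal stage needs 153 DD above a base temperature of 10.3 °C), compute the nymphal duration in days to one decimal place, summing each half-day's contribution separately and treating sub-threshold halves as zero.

Day half: max(0, 31.1 − 10.3) × 0.5 = 20.8 × 0.5 = 10.40 DD.
Night half: max(0, 15.1 − 10.3) × 0.5 = 4.8 × 0.5 = 2.40 DD.
Per 24 h: 12.80 DD/day.
Duration = 153 / 12.80 = 11.953 ≈ 12.0 days.

12.0 days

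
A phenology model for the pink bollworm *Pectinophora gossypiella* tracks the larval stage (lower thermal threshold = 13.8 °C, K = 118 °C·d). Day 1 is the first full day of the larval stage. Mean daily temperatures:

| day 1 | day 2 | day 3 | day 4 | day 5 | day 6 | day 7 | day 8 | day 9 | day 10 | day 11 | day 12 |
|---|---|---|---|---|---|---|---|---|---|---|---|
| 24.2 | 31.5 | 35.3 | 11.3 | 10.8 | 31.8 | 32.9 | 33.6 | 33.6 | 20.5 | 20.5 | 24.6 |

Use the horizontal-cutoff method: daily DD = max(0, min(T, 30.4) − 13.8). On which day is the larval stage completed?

Daily DD above 13.8 °C (capped at 16.6): 10.4, 16.6, 16.6, 0.0, 0.0, 16.6, 16.6, 16.6, 16.6, 6.7, 6.7, 10.8.
Cumulative: 10.4, 27.0, 43.6, 43.6, 43.6, 60.2, 76.8, 93.4, 110.0, 116.7, 123.4, 134.2.
The total first reaches 118 DD on day 11.

day 11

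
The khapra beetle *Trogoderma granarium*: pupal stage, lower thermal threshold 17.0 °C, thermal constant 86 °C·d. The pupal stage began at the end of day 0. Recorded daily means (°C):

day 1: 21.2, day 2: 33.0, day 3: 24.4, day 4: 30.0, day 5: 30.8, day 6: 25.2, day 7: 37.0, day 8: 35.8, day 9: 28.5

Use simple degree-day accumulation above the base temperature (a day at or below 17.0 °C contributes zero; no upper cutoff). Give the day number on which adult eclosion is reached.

day 8

Daily DD above 17.0 °C: 4.2, 16.0, 7.4, 13.0, 13.8, 8.2, 20.0, 18.8, 11.5.
Cumulative: 4.2, 20.2, 27.6, 40.6, 54.4, 62.6, 82.6, 101.4, 112.9.
The total first reaches 86 DD on day 8.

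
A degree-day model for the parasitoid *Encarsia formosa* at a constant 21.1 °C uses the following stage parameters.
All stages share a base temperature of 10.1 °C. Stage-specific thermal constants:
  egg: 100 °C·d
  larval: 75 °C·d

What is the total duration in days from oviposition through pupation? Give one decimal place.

Daily accumulation at 21.1 °C = 21.1 − 10.1 = 11.0 DD/day.
Total K = 100 + 75 = 175 DD.
Total duration = 175 / 11.0 = 15.909 ≈ 15.9 days.

15.9 days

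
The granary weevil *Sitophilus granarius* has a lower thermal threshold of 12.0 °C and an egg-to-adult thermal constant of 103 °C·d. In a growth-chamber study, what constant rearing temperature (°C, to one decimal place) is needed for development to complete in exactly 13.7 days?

19.5 °C

Required daily accumulation = 103 / 13.7 = 7.518 DD/day.
T = T_base + 7.518 = 12.0 + 7.518 = 19.518 ≈ 19.5 °C.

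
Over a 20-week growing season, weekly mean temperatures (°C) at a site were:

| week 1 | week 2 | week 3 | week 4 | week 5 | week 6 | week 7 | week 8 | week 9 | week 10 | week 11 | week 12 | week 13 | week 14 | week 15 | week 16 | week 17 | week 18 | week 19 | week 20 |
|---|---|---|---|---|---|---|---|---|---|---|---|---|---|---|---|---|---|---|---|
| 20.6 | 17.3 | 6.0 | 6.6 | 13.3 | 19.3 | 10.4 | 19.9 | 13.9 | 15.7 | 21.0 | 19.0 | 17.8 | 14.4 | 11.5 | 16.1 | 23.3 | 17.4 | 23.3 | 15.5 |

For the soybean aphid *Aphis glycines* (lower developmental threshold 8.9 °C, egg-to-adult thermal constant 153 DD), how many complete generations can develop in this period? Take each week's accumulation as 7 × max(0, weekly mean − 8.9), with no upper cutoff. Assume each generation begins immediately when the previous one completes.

Weekly DD (7 × max(0, T̄ − 8.9)): 81.9, 58.8, 0.0, 0.0, 30.8, 72.8, 10.5, 77.0, 35.0, 47.6, 84.7, 70.7, 62.3, 38.5, 18.2, 50.4, 100.8, 59.5, 100.8, 46.2.
Season total = 1046.5 DD.
Complete generations = ⌊1046.5 / 153⌋ = 6.

6 generations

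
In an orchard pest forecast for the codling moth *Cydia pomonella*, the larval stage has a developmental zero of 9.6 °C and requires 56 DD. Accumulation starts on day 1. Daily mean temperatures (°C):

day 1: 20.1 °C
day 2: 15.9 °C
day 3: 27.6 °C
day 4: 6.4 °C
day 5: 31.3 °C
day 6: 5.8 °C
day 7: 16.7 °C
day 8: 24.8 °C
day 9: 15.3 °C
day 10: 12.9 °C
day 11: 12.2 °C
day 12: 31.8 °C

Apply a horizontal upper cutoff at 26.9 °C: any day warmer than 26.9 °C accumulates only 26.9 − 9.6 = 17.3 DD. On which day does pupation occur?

Daily DD above 9.6 °C (capped at 17.3): 10.5, 6.3, 17.3, 0.0, 17.3, 0.0, 7.1, 15.2, 5.7, 3.3, 2.6, 17.3.
Cumulative: 10.5, 16.8, 34.1, 34.1, 51.4, 51.4, 58.5, 73.7, 79.4, 82.7, 85.3, 102.6.
The total first reaches 56 DD on day 7.

day 7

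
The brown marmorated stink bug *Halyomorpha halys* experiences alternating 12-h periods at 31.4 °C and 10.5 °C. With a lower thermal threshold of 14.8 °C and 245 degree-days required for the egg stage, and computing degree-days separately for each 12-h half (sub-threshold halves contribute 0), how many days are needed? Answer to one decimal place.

Day half: max(0, 31.4 − 14.8) × 0.5 = 16.6 × 0.5 = 8.30 DD.
Night half: max(0, 10.5 − 14.8) × 0.5 = 0.0 × 0.5 = 0.00 DD.
Per 24 h: 8.30 DD/day.
Duration = 245 / 8.30 = 29.518 ≈ 29.5 days.

29.5 days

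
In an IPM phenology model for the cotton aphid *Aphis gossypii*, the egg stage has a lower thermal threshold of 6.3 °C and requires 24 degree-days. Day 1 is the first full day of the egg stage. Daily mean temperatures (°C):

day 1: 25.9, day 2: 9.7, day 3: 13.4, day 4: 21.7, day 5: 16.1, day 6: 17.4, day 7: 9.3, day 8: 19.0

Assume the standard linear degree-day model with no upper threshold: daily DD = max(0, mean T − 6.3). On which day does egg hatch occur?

Daily DD above 6.3 °C: 19.6, 3.4, 7.1, 15.4, 9.8, 11.1, 3.0, 12.7.
Cumulative: 19.6, 23.0, 30.1, 45.5, 55.3, 66.4, 69.4, 82.1.
The total first reaches 24 DD on day 3.

day 3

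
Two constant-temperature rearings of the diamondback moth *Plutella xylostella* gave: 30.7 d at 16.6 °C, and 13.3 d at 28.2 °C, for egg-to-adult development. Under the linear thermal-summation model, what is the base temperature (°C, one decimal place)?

7.7 °C

Under the model K = D·(T − T_b), so D₁·(T₁ − T_b) = D₂·(T₂ − T_b).
30.7·(16.6 − T_b) = 13.3·(28.2 − T_b)
T_b = (30.7·16.6 − 13.3·28.2) / (30.7 − 13.3) = 134.56 / 17.4 = 7.733 °C ≈ 7.7 °C.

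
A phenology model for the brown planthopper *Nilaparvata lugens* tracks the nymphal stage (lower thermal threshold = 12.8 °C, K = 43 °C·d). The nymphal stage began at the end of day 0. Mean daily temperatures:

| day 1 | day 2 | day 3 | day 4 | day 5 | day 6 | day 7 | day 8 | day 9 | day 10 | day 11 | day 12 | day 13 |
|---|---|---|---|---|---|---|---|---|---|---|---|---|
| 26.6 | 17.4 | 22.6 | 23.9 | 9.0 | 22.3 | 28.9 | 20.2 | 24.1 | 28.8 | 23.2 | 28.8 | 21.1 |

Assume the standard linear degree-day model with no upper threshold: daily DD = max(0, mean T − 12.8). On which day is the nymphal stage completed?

Daily DD above 12.8 °C: 13.8, 4.6, 9.8, 11.1, 0.0, 9.5, 16.1, 7.4, 11.3, 16.0, 10.4, 16.0, 8.3.
Cumulative: 13.8, 18.4, 28.2, 39.3, 39.3, 48.8, 64.9, 72.3, 83.6, 99.6, 110.0, 126.0, 134.3.
The total first reaches 43 DD on day 6.

day 6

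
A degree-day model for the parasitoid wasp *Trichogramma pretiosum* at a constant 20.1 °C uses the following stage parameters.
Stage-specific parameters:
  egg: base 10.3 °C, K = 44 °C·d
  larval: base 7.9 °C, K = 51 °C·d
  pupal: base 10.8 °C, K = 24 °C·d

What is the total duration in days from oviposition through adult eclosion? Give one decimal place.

egg: 44 / (20.1 − 10.3) = 44 / 9.8 = 4.490 d.
larval: 51 / (20.1 − 7.9) = 51 / 12.2 = 4.180 d.
pupal: 24 / (20.1 − 10.8) = 24 / 9.3 = 2.581 d.
Sum = 11.251 ≈ 11.3 days.

11.3 days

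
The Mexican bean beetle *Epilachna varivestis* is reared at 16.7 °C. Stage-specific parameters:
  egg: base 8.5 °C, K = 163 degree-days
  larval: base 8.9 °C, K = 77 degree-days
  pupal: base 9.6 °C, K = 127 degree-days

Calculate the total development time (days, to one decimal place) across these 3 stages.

egg: 163 / (16.7 − 8.5) = 163 / 8.2 = 19.878 d.
larval: 77 / (16.7 − 8.9) = 77 / 7.8 = 9.872 d.
pupal: 127 / (16.7 − 9.6) = 127 / 7.1 = 17.887 d.
Sum = 47.637 ≈ 47.6 days.

47.6 days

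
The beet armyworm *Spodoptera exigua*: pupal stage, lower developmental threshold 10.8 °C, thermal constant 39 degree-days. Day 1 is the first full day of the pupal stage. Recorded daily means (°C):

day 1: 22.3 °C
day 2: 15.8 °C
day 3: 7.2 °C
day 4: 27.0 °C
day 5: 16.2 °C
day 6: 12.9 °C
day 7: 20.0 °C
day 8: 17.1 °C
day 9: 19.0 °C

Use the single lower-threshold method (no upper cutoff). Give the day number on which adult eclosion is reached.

Daily DD above 10.8 °C: 11.5, 5.0, 0.0, 16.2, 5.4, 2.1, 9.2, 6.3, 8.2.
Cumulative: 11.5, 16.5, 16.5, 32.7, 38.1, 40.2, 49.4, 55.7, 63.9.
The total first reaches 39 DD on day 6.

day 6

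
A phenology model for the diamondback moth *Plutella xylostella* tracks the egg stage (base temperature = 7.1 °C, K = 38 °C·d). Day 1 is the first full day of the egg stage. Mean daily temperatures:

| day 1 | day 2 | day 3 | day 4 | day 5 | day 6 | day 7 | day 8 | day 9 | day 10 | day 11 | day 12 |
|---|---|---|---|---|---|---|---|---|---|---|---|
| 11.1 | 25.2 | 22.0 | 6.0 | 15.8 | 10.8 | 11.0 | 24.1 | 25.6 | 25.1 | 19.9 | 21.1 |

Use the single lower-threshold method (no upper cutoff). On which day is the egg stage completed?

Daily DD above 7.1 °C: 4.0, 18.1, 14.9, 0.0, 8.7, 3.7, 3.9, 17.0, 18.5, 18.0, 12.8, 14.0.
Cumulative: 4.0, 22.1, 37.0, 37.0, 45.7, 49.4, 53.3, 70.3, 88.8, 106.8, 119.6, 133.6.
The total first reaches 38 DD on day 5.

day 5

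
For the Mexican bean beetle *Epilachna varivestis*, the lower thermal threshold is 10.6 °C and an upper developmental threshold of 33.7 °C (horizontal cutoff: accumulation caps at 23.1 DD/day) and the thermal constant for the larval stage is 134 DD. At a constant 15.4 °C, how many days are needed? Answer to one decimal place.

27.9 days

Daily accumulation = 15.4 − 10.6 = 4.8 DD/day.
Duration = 134 / 4.8 = 27.917 ≈ 27.9 days.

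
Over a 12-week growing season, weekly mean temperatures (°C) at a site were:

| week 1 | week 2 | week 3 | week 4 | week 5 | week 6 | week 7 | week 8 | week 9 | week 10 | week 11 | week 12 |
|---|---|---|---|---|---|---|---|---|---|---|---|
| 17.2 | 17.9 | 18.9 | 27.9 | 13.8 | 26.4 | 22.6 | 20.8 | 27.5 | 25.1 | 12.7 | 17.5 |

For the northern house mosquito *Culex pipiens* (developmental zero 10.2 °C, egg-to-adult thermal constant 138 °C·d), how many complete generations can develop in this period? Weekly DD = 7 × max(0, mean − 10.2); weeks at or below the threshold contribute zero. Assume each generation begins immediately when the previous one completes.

Weekly DD (7 × max(0, T̄ − 10.2)): 49.0, 53.9, 60.9, 123.9, 25.2, 113.4, 86.8, 74.2, 121.1, 104.3, 17.5, 51.1.
Season total = 881.3 DD.
Complete generations = ⌊881.3 / 138⌋ = 6.

6 generations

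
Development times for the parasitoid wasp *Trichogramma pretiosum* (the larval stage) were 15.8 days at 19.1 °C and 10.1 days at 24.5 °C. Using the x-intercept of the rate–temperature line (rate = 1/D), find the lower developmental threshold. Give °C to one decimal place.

Under the model K = D·(T − T_b), so D₁·(T₁ − T_b) = D₂·(T₂ − T_b).
15.8·(19.1 − T_b) = 10.1·(24.5 − T_b)
T_b = (15.8·19.1 − 10.1·24.5) / (15.8 − 10.1) = 54.33 / 5.7 = 9.532 °C ≈ 9.5 °C.

9.5 °C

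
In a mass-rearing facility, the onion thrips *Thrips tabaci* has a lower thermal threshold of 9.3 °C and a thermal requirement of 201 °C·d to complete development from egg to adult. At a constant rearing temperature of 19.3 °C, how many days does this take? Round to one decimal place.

20.1 days

Daily accumulation = 19.3 − 9.3 = 10.0 DD/day.
Duration = 201 / 10.0 = 20.100 ≈ 20.1 days.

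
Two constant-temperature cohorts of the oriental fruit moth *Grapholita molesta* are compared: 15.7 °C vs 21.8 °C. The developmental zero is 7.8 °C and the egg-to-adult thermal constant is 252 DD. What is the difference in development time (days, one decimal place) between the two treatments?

At 15.7 °C: 252 / (15.7 − 7.8) = 252 / 7.9 = 31.899 d.
At 21.8 °C: 252 / (21.8 − 7.8) = 252 / 14.0 = 18.000 d.
Difference = |31.899 − 18.000| = 13.899 ≈ 13.9 days.

13.9 days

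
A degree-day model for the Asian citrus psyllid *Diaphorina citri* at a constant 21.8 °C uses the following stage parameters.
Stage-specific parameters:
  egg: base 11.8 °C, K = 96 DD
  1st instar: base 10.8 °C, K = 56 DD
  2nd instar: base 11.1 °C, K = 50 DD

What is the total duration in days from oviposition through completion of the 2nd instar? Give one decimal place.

egg: 96 / (21.8 − 11.8) = 96 / 10.0 = 9.600 d.
1st instar: 56 / (21.8 − 10.8) = 56 / 11.0 = 5.091 d.
2nd instar: 50 / (21.8 − 11.1) = 50 / 10.7 = 4.673 d.
Sum = 19.364 ≈ 19.4 days.

19.4 days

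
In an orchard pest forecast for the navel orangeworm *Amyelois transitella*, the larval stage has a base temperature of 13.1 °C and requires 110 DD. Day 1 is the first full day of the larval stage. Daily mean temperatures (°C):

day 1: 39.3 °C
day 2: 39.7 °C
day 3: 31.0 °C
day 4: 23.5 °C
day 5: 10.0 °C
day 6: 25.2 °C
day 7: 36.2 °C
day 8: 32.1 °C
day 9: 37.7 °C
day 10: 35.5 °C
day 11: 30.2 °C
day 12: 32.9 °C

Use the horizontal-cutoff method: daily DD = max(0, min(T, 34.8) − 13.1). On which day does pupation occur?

day 8

Daily DD above 13.1 °C (capped at 21.7): 21.7, 21.7, 17.9, 10.4, 0.0, 12.1, 21.7, 19.0, 21.7, 21.7, 17.1, 19.8.
Cumulative: 21.7, 43.4, 61.3, 71.7, 71.7, 83.8, 105.5, 124.5, 146.2, 167.9, 185.0, 204.8.
The total first reaches 110 DD on day 8.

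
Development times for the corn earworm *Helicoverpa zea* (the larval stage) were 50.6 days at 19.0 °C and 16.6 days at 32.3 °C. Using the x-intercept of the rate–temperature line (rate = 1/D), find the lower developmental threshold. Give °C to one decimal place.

Under the model K = D·(T − T_b), so D₁·(T₁ − T_b) = D₂·(T₂ − T_b).
50.6·(19.0 − T_b) = 16.6·(32.3 − T_b)
T_b = (50.6·19.0 − 16.6·32.3) / (50.6 − 16.6) = 425.22 / 34.0 = 12.506 °C ≈ 12.5 °C.

12.5 °C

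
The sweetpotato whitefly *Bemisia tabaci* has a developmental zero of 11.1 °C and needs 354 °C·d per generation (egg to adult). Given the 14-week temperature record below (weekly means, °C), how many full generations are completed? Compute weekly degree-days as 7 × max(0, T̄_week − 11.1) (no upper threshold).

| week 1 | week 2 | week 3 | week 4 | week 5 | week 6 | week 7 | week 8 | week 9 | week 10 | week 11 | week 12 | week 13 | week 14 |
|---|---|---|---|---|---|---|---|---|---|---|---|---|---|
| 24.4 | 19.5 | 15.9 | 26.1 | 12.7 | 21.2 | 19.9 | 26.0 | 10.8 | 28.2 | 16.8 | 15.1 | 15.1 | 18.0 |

2 generations

Weekly DD (7 × max(0, T̄ − 11.1)): 93.1, 58.8, 33.6, 105.0, 11.2, 70.7, 61.6, 104.3, 0.0, 119.7, 39.9, 28.0, 28.0, 48.3.
Season total = 802.2 DD.
Complete generations = ⌊802.2 / 354⌋ = 2.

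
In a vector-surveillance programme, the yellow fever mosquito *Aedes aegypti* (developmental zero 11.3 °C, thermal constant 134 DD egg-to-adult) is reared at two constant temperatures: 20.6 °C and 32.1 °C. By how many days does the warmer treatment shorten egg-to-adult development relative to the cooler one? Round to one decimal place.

At 20.6 °C: 134 / (20.6 − 11.3) = 134 / 9.3 = 14.409 d.
At 32.1 °C: 134 / (32.1 − 11.3) = 134 / 20.8 = 6.442 d.
Difference = |14.409 − 6.442| = 7.966 ≈ 8.0 days.

8.0 days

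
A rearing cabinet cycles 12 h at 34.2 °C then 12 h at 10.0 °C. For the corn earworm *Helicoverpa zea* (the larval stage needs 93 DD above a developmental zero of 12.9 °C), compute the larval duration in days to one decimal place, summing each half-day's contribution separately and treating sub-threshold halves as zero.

8.7 days

Day half: max(0, 34.2 − 12.9) × 0.5 = 21.3 × 0.5 = 10.65 DD.
Night half: max(0, 10.0 − 12.9) × 0.5 = 0.0 × 0.5 = 0.00 DD.
Per 24 h: 10.65 DD/day.
Duration = 93 / 10.65 = 8.732 ≈ 8.7 days.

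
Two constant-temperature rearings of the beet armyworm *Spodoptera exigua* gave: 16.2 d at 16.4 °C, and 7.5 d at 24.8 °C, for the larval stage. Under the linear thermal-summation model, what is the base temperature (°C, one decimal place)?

9.2 °C

Under the model K = D·(T − T_b), so D₁·(T₁ − T_b) = D₂·(T₂ − T_b).
16.2·(16.4 − T_b) = 7.5·(24.8 − T_b)
T_b = (16.2·16.4 − 7.5·24.8) / (16.2 − 7.5) = 79.68 / 8.7 = 9.159 °C ≈ 9.2 °C.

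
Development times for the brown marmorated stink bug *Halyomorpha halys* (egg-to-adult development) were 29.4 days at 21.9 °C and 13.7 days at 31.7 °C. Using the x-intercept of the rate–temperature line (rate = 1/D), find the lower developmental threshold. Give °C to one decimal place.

13.3 °C

Under the model K = D·(T − T_b), so D₁·(T₁ − T_b) = D₂·(T₂ − T_b).
29.4·(21.9 − T_b) = 13.7·(31.7 − T_b)
T_b = (29.4·21.9 − 13.7·31.7) / (29.4 − 13.7) = 209.57 / 15.7 = 13.348 °C ≈ 13.3 °C.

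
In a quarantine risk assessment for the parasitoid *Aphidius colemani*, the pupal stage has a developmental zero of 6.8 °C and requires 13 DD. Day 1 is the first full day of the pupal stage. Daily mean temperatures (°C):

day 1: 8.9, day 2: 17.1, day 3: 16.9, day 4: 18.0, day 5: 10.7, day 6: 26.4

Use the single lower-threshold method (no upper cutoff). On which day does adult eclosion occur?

Daily DD above 6.8 °C: 2.1, 10.3, 10.1, 11.2, 3.9, 19.6.
Cumulative: 2.1, 12.4, 22.5, 33.7, 37.6, 57.2.
The total first reaches 13 DD on day 3.

day 3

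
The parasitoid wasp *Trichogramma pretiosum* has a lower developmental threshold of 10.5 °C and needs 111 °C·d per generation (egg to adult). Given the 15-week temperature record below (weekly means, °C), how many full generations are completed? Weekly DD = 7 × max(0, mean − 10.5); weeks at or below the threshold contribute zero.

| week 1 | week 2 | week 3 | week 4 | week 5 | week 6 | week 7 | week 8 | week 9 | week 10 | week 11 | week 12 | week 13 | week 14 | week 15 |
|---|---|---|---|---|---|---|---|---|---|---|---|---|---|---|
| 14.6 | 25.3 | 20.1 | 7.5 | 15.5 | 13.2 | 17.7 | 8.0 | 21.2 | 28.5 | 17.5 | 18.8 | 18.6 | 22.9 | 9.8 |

Weekly DD (7 × max(0, T̄ − 10.5)): 28.7, 103.6, 67.2, 0.0, 35.0, 18.9, 50.4, 0.0, 74.9, 126.0, 49.0, 58.1, 56.7, 86.8, 0.0.
Season total = 755.3 DD.
Complete generations = ⌊755.3 / 111⌋ = 6.

6 generations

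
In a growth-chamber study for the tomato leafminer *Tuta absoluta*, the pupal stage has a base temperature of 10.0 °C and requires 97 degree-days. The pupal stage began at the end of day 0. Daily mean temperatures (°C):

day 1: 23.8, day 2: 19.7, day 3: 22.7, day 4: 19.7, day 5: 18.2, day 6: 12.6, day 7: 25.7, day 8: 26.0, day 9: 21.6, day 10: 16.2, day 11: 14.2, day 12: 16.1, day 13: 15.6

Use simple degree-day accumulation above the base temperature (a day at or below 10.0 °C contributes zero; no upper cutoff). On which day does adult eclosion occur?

day 9

Daily DD above 10.0 °C: 13.8, 9.7, 12.7, 9.7, 8.2, 2.6, 15.7, 16.0, 11.6, 6.2, 4.2, 6.1, 5.6.
Cumulative: 13.8, 23.5, 36.2, 45.9, 54.1, 56.7, 72.4, 88.4, 100.0, 106.2, 110.4, 116.5, 122.1.
The total first reaches 97 DD on day 9.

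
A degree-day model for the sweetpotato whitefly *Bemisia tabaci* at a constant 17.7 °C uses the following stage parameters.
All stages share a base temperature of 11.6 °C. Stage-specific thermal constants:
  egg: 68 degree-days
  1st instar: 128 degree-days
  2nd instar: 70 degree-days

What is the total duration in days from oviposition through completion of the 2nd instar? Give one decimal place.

43.6 days

Daily accumulation at 17.7 °C = 17.7 − 11.6 = 6.1 DD/day.
Total K = 68 + 128 + 70 = 266 DD.
Total duration = 266 / 6.1 = 43.607 ≈ 43.6 days.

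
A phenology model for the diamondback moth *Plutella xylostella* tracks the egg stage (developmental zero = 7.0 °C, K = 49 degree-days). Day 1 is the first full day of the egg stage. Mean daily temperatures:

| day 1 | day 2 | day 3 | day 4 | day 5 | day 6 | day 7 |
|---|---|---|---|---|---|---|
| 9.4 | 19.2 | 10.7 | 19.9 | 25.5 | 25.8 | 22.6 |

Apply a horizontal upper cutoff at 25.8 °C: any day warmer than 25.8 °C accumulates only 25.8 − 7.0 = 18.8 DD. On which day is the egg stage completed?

Daily DD above 7.0 °C (capped at 18.8): 2.4, 12.2, 3.7, 12.9, 18.5, 18.8, 15.6.
Cumulative: 2.4, 14.6, 18.3, 31.2, 49.7, 68.5, 84.1.
The total first reaches 49 DD on day 5.

day 5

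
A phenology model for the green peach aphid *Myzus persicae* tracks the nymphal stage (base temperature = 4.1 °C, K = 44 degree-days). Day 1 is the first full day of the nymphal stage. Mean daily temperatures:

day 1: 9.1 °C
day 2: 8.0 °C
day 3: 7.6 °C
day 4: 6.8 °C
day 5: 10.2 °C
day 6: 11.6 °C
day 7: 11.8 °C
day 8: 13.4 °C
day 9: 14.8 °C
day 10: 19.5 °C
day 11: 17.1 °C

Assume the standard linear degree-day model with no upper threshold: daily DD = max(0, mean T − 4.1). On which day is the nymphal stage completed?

Daily DD above 4.1 °C: 5.0, 3.9, 3.5, 2.7, 6.1, 7.5, 7.7, 9.3, 10.7, 15.4, 13.0.
Cumulative: 5.0, 8.9, 12.4, 15.1, 21.2, 28.7, 36.4, 45.7, 56.4, 71.8, 84.8.
The total first reaches 44 DD on day 8.

day 8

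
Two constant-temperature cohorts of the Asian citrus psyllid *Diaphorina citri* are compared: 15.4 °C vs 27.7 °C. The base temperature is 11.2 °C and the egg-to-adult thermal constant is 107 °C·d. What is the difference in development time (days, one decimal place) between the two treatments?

19.0 days

At 15.4 °C: 107 / (15.4 − 11.2) = 107 / 4.2 = 25.476 d.
At 27.7 °C: 107 / (27.7 − 11.2) = 107 / 16.5 = 6.485 d.
Difference = |25.476 − 6.485| = 18.991 ≈ 19.0 days.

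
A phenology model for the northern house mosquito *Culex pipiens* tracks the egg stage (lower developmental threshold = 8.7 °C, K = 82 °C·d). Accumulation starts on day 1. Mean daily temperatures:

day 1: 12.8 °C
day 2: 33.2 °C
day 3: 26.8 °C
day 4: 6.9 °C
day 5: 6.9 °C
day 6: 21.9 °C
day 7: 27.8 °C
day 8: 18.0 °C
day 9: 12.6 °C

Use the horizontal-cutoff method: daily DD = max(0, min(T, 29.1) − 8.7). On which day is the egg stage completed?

day 8

Daily DD above 8.7 °C (capped at 20.4): 4.1, 20.4, 18.1, 0.0, 0.0, 13.2, 19.1, 9.3, 3.9.
Cumulative: 4.1, 24.5, 42.6, 42.6, 42.6, 55.8, 74.9, 84.2, 88.1.
The total first reaches 82 DD on day 8.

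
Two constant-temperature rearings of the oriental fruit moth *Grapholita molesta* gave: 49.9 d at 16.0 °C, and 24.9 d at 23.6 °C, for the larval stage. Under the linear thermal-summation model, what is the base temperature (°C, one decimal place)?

Under the model K = D·(T − T_b), so D₁·(T₁ − T_b) = D₂·(T₂ − T_b).
49.9·(16.0 − T_b) = 24.9·(23.6 − T_b)
T_b = (49.9·16.0 − 24.9·23.6) / (49.9 − 24.9) = 210.76 / 25.0 = 8.430 °C ≈ 8.4 °C.

8.4 °C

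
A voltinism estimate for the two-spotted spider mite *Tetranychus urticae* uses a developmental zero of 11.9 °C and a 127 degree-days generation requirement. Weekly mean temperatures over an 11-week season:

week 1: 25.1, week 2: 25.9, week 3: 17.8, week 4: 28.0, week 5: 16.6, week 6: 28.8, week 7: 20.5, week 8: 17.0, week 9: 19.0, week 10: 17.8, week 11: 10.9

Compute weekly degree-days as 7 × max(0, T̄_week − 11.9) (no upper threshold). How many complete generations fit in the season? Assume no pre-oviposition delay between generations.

5 generations

Weekly DD (7 × max(0, T̄ − 11.9)): 92.4, 98.0, 41.3, 112.7, 32.9, 118.3, 60.2, 35.7, 49.7, 41.3, 0.0.
Season total = 682.5 DD.
Complete generations = ⌊682.5 / 127⌋ = 5.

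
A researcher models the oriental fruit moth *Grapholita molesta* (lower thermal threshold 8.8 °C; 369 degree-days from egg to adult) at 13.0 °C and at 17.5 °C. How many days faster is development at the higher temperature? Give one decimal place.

At 13.0 °C: 369 / (13.0 − 8.8) = 369 / 4.2 = 87.857 d.
At 17.5 °C: 369 / (17.5 − 8.8) = 369 / 8.7 = 42.414 d.
Difference = |87.857 − 42.414| = 45.443 ≈ 45.4 days.

45.4 days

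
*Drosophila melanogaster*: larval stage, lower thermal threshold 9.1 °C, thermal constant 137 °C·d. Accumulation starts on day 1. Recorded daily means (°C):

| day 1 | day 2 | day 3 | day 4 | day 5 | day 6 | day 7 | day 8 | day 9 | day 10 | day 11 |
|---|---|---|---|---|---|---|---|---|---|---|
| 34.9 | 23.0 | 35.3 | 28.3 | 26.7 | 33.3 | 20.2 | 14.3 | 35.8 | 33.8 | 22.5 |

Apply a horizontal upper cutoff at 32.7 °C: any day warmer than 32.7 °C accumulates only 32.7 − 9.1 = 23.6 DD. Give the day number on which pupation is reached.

day 8

Daily DD above 9.1 °C (capped at 23.6): 23.6, 13.9, 23.6, 19.2, 17.6, 23.6, 11.1, 5.2, 23.6, 23.6, 13.4.
Cumulative: 23.6, 37.5, 61.1, 80.3, 97.9, 121.5, 132.6, 137.8, 161.4, 185.0, 198.4.
The total first reaches 137 DD on day 8.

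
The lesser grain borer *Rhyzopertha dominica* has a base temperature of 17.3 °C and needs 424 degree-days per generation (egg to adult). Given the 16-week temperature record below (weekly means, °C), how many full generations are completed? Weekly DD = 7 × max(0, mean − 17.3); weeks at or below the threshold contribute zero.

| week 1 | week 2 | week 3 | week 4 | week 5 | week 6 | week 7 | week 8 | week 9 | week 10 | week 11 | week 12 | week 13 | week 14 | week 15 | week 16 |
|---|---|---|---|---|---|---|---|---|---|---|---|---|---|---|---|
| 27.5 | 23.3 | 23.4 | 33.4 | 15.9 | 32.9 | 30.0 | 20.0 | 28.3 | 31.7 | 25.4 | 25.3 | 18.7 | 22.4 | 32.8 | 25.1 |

Weekly DD (7 × max(0, T̄ − 17.3)): 71.4, 42.0, 42.7, 112.7, 0.0, 109.2, 88.9, 18.9, 77.0, 100.8, 56.7, 56.0, 9.8, 35.7, 108.5, 54.6.
Season total = 984.9 DD.
Complete generations = ⌊984.9 / 424⌋ = 2.

2 generations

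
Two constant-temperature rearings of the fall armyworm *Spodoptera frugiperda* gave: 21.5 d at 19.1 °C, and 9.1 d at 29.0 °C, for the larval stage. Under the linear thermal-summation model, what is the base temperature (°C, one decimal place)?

11.8 °C

Linear rate model ⇒ the product D·(T − T_b) is constant across temperatures.
21.5·(19.1 − T_b) = 9.1·(29.0 − T_b)
T_b = (21.5·19.1 − 9.1·29.0) / (21.5 − 9.1) = 146.75 / 12.4 = 11.835 °C ≈ 11.8 °C.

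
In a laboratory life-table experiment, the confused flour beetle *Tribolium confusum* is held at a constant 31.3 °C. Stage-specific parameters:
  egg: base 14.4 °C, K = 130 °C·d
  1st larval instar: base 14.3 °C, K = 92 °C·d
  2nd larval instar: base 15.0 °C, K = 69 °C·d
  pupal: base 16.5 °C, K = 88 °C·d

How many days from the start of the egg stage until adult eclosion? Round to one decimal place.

23.3 days

egg: 130 / (31.3 − 14.4) = 130 / 16.9 = 7.692 d.
1st larval instar: 92 / (31.3 − 14.3) = 92 / 17.0 = 5.412 d.
2nd larval instar: 69 / (31.3 − 15.0) = 69 / 16.3 = 4.233 d.
pupal: 88 / (31.3 − 16.5) = 88 / 14.8 = 5.946 d.
Sum = 23.283 ≈ 23.3 days.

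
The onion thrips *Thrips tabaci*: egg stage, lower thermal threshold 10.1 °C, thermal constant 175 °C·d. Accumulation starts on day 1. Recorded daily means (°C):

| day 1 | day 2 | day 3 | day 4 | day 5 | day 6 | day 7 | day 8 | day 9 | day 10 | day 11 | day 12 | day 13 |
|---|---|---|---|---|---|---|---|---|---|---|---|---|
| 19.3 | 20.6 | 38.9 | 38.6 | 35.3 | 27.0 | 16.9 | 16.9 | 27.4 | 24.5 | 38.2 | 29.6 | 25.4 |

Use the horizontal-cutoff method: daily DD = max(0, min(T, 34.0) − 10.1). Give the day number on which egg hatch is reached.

day 11

Daily DD above 10.1 °C (capped at 23.9): 9.2, 10.5, 23.9, 23.9, 23.9, 16.9, 6.8, 6.8, 17.3, 14.4, 23.9, 19.5, 15.3.
Cumulative: 9.2, 19.7, 43.6, 67.5, 91.4, 108.3, 115.1, 121.9, 139.2, 153.6, 177.5, 197.0, 212.3.
The total first reaches 175 DD on day 11.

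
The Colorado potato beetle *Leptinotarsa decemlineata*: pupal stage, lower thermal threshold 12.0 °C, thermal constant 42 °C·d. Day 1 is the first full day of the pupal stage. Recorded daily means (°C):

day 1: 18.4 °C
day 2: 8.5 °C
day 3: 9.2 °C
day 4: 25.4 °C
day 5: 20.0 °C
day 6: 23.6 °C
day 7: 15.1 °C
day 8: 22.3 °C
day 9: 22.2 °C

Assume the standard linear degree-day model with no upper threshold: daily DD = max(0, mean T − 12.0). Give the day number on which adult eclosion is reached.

Daily DD above 12.0 °C: 6.4, 0.0, 0.0, 13.4, 8.0, 11.6, 3.1, 10.3, 10.2.
Cumulative: 6.4, 6.4, 6.4, 19.8, 27.8, 39.4, 42.5, 52.8, 63.0.
The total first reaches 42 DD on day 7.

day 7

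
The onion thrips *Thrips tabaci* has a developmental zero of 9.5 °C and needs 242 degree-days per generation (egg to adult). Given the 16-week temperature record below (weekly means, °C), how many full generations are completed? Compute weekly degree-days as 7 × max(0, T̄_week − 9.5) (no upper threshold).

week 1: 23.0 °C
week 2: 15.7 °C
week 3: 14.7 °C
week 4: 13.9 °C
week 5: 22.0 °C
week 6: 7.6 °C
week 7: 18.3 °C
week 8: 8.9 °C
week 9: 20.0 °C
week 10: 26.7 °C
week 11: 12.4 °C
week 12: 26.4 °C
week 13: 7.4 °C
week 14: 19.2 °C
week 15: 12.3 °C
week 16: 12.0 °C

3 generations

Weekly DD (7 × max(0, T̄ − 9.5)): 94.5, 43.4, 36.4, 30.8, 87.5, 0.0, 61.6, 0.0, 73.5, 120.4, 20.3, 118.3, 0.0, 67.9, 19.6, 17.5.
Season total = 791.7 DD.
Complete generations = ⌊791.7 / 242⌋ = 3.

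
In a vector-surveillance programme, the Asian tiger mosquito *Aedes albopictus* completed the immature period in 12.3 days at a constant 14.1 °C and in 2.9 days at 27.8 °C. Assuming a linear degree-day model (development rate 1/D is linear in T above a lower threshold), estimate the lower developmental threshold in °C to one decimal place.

Under the model K = D·(T − T_b), so D₁·(T₁ − T_b) = D₂·(T₂ − T_b).
12.3·(14.1 − T_b) = 2.9·(27.8 − T_b)
T_b = (12.3·14.1 − 2.9·27.8) / (12.3 − 2.9) = 92.81 / 9.4 = 9.873 °C ≈ 9.9 °C.

9.9 °C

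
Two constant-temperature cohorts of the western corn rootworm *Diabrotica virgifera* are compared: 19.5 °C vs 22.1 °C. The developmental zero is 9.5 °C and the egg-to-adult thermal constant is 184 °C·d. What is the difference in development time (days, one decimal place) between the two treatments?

At 19.5 °C: 184 / (19.5 − 9.5) = 184 / 10.0 = 18.400 d.
At 22.1 °C: 184 / (22.1 − 9.5) = 184 / 12.6 = 14.603 d.
Difference = |18.400 − 14.603| = 3.797 ≈ 3.8 days.

3.8 days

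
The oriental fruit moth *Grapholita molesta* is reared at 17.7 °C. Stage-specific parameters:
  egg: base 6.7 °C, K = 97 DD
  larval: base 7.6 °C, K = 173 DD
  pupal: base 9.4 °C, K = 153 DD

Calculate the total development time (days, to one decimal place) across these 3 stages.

44.4 days

egg: 97 / (17.7 − 6.7) = 97 / 11.0 = 8.818 d.
larval: 173 / (17.7 − 7.6) = 173 / 10.1 = 17.129 d.
pupal: 153 / (17.7 − 9.4) = 153 / 8.3 = 18.434 d.
Sum = 44.381 ≈ 44.4 days.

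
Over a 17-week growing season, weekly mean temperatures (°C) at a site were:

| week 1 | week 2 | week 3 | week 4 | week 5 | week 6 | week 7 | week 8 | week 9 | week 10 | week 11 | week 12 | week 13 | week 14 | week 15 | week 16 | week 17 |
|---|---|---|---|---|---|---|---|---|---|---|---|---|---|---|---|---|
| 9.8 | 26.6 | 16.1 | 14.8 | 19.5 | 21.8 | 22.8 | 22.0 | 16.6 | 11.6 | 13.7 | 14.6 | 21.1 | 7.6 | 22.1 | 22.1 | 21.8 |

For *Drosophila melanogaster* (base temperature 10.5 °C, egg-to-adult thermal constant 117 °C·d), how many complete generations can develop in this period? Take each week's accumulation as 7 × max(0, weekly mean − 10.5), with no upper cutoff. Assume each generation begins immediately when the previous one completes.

Weekly DD (7 × max(0, T̄ − 10.5)): 0.0, 112.7, 39.2, 30.1, 63.0, 79.1, 86.1, 80.5, 42.7, 7.7, 22.4, 28.7, 74.2, 0.0, 81.2, 81.2, 79.1.
Season total = 907.9 DD.
Complete generations = ⌊907.9 / 117⌋ = 7.

7 generations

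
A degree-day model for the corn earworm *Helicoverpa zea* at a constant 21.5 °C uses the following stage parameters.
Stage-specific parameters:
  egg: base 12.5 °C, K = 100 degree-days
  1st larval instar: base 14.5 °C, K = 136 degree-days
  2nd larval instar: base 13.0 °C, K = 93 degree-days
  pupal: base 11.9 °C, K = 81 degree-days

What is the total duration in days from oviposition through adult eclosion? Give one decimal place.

egg: 100 / (21.5 − 12.5) = 100 / 9.0 = 11.111 d.
1st larval instar: 136 / (21.5 − 14.5) = 136 / 7.0 = 19.429 d.
2nd larval instar: 93 / (21.5 − 13.0) = 93 / 8.5 = 10.941 d.
pupal: 81 / (21.5 − 11.9) = 81 / 9.6 = 8.438 d.
Sum = 49.918 ≈ 49.9 days.

49.9 days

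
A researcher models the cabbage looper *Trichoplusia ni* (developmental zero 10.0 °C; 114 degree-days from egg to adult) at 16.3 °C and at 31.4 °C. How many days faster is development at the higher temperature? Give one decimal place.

At 16.3 °C: 114 / (16.3 − 10.0) = 114 / 6.3 = 18.095 d.
At 31.4 °C: 114 / (31.4 − 10.0) = 114 / 21.4 = 5.327 d.
Difference = |18.095 − 5.327| = 12.768 ≈ 12.8 days.

12.8 days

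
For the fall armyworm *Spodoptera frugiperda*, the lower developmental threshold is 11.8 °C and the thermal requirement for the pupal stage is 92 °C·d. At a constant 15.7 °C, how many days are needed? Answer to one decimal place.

Daily accumulation = 15.7 − 11.8 = 3.9 DD/day.
Duration = 92 / 3.9 = 23.590 ≈ 23.6 days.

23.6 days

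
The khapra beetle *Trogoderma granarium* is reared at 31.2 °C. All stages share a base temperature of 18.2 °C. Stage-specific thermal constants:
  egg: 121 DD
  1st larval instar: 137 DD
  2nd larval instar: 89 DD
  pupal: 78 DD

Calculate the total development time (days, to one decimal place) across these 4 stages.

Daily accumulation at 31.2 °C = 31.2 − 18.2 = 13.0 DD/day.
Total K = 121 + 137 + 89 + 78 = 425 DD.
Total duration = 425 / 13.0 = 32.692 ≈ 32.7 days.

32.7 days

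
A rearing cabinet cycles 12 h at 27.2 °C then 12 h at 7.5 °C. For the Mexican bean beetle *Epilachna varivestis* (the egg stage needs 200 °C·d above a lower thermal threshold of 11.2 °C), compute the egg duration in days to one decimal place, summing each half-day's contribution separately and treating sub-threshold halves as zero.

25.0 days

Day half: max(0, 27.2 − 11.2) × 0.5 = 16.0 × 0.5 = 8.00 DD.
Night half: max(0, 7.5 − 11.2) × 0.5 = 0.0 × 0.5 = 0.00 DD.
Per 24 h: 8.00 DD/day.
Duration = 200 / 8.00 = 25.000 ≈ 25.0 days.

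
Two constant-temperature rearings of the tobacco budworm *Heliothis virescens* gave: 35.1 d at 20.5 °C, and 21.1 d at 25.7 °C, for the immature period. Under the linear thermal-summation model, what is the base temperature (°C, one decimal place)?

12.7 °C

Linear rate model ⇒ the product D·(T − T_b) is constant across temperatures.
35.1·(20.5 − T_b) = 21.1·(25.7 − T_b)
T_b = (35.1·20.5 − 21.1·25.7) / (35.1 − 21.1) = 177.28 / 14.0 = 12.663 °C ≈ 12.7 °C.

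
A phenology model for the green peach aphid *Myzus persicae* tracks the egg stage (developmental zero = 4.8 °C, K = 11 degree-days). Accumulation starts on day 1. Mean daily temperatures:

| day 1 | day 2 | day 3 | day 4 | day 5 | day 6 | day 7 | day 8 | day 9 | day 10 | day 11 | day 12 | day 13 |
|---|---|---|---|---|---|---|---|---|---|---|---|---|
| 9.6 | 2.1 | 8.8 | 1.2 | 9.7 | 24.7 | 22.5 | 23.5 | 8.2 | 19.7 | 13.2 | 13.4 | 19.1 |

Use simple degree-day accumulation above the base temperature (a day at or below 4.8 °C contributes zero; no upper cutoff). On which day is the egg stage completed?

Daily DD above 4.8 °C: 4.8, 0.0, 4.0, 0.0, 4.9, 19.9, 17.7, 18.7, 3.4, 14.9, 8.4, 8.6, 14.3.
Cumulative: 4.8, 4.8, 8.8, 8.8, 13.7, 33.6, 51.3, 70.0, 73.4, 88.3, 96.7, 105.3, 119.6.
The total first reaches 11 DD on day 5.

day 5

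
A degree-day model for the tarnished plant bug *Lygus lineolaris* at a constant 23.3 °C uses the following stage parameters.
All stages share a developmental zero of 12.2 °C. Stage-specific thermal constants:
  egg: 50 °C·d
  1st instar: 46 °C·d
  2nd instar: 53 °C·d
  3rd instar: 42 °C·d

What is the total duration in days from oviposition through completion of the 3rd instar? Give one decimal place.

Daily accumulation at 23.3 °C = 23.3 − 12.2 = 11.1 DD/day.
Total K = 50 + 46 + 53 + 42 = 191 DD.
Total duration = 191 / 11.1 = 17.207 ≈ 17.2 days.

17.2 days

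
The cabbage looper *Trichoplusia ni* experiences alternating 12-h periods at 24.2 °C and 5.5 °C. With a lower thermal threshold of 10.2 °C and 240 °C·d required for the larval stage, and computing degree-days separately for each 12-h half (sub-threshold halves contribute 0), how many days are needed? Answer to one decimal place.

Day half: max(0, 24.2 − 10.2) × 0.5 = 14.0 × 0.5 = 7.00 DD.
Night half: max(0, 5.5 − 10.2) × 0.5 = 0.0 × 0.5 = 0.00 DD.
Per 24 h: 7.00 DD/day.
Duration = 240 / 7.00 = 34.286 ≈ 34.3 days.

34.3 days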